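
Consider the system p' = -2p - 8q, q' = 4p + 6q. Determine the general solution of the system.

p(t) = -K_1e^(2t)sin(4t) - K_1e^(2t)cos(4t) - K_2e^(2t)sin(4t) + K_2e^(2t)cos(4t), q(t) = K_1e^(2t)cos(4t) + K_2e^(2t)sin(4t)

Coefficient matrix A = [[-2, -8], [4, 6]].
Characteristic polynomial det(A - λI) = λ^2 - 4λ + 20 = 0.
Eigenvalues λ = 2 ± 4i (complex conjugate pair).
For λ=2+4i: an eigenvector is (-1,1) - i(-1,0) = (-1 + i, 1).
A real fundamental pair from Re and Im of e^((2+4i)t)v: X_1 = e^(2t)(cos(4t)·(-1,1) + sin(4t)·(-1,0)), X_2 = e^(2t)(sin(4t)·(-1,1) - cos(4t)·(-1,0)).
General solution: K_1X_1 + K_2X_2.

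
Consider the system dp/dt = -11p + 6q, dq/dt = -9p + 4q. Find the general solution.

p(t) = C_1e^(-5t) + 2C_2e^(-2t), q(t) = C_1e^(-5t) + 3C_2e^(-2t)

Coefficient matrix A = [[-11, 6], [-9, 4]].
Characteristic polynomial det(A - λI) = λ^2 + 7λ + 10 = 0.
Eigenvalues λ = -5, -2.
For λ=-5: (A-λI) row 1 is [-6, 6], so an eigenvector is (1, 1).
For λ=-2: (A-λI) row 1 is [-9, 6], so an eigenvector is (2, 3).
General solution: C_1e^(-5t)(1,1) + C_2e^(-2t)(2,3).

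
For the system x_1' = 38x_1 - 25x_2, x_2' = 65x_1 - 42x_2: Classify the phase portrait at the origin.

stable spiral

A = [[38,-25],[65,-42]]; det(A-λI) = λ^2 + 4λ + 29.
λ = -2 ± 5i: negative real part.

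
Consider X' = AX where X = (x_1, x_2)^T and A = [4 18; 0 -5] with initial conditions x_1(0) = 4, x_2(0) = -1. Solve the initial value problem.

Coefficient matrix A = [[4, 18], [0, -5]].
Characteristic polynomial det(A - λI) = λ^2 + λ - 20 = 0.
Eigenvalues λ = -5, 4.
For λ=-5: (A-λI) row 1 is [9, 18], so an eigenvector is (2, -1).
For λ=4: (A-λI) row 1 is [0, 18], so an eigenvector is (1, 0).
General solution: C_1e^(-5t)(2,-1) + C_2e^(4t)(1,0).
Applying x_1(0)=4, x_2(0)=-1 gives C_1=1, C_2=2.

x_1(t) = 2e^(4t) + 2e^(-5t), x_2(t) = -e^(-5t)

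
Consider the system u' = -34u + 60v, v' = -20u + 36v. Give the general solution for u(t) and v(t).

u(t) = 2K_1e^(-4t) - 3K_2e^(6t), v(t) = K_1e^(-4t) - 2K_2e^(6t)

Coefficient matrix A = [[-34, 60], [-20, 36]].
Characteristic polynomial det(A - λI) = λ^2 - 2λ - 24 = 0.
Eigenvalues λ = -4, 6.
For λ=-4: (A-λI) row 1 is [-30, 60], so an eigenvector is (2, 1).
For λ=6: (A-λI) row 1 is [-40, 60], so an eigenvector is (-3, -2).
General solution: K_1e^(-4t)(2,1) + K_2e^(6t)(-3,-2).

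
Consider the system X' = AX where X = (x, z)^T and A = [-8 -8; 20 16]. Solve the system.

Coefficient matrix A = [[-8, -8], [20, 16]].
Characteristic polynomial det(A - λI) = λ^2 - 8λ + 32 = 0.
Eigenvalues λ = 4 ± 4i (complex conjugate pair).
For λ=4+4i: an eigenvector is (1,-1) - i(-1,2) = (1 + i, -1 - 2i).
A real fundamental pair from Re and Im of e^((4+4i)t)v: X_1 = e^(4t)(cos(4t)·(1,-1) + sin(4t)·(-1,2)), X_2 = e^(4t)(sin(4t)·(1,-1) - cos(4t)·(-1,2)).
General solution: C_1X_1 + C_2X_2.

x(t) = -C_1e^(4t)sin(4t) + C_1e^(4t)cos(4t) + C_2e^(4t)sin(4t) + C_2e^(4t)cos(4t), z(t) = 2C_1e^(4t)sin(4t) - C_1e^(4t)cos(4t) - C_2e^(4t)sin(4t) - 2C_2e^(4t)cos(4t)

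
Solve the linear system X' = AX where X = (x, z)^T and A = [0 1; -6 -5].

Coefficient matrix A = [[0, 1], [-6, -5]].
Characteristic polynomial det(A - λI) = λ^2 + 5λ + 6 = 0.
Eigenvalues λ = -3, -2.
For λ=-3: (A-λI) row 1 is [3, 1], so an eigenvector is (-1, 3).
For λ=-2: (A-λI) row 1 is [2, 1], so an eigenvector is (-1, 2).
General solution: K_1e^(-3t)(-1,3) + K_2e^(-2t)(-1,2).

x(t) = -K_1e^(-3t) - K_2e^(-2t), z(t) = 3K_1e^(-3t) + 2K_2e^(-2t)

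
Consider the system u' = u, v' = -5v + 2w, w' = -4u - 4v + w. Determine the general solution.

u(t) = K_3e^(t), v(t) = -K_1e^(-3t) + K_2e^(-t) - K_3e^(t), w(t) = -K_1e^(-3t) + 2K_2e^(-t) - 3K_3e^(t)

Coefficient matrix A = [[1, 0, 0], [0, -5, 2], [-4, -4, 1]].
det(A - λI) = 0 gives eigenvalues λ = -3, -1, 1.
For λ=-3: eigenvector (0,-1,-1).
For λ=-1: eigenvector (0,1,2).
For λ=1: eigenvector (1,-1,-3).
General solution: K_1e^(-3t)(0,-1,-1) + K_2e^(-t)(0,1,2) + K_3e^(t)(1,-1,-3).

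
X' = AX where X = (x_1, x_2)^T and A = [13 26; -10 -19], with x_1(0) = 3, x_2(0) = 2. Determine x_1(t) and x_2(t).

x_1(t) = 50e^(-3t)sin(2t) + 3e^(-3t)cos(2t), x_2(t) = -31e^(-3t)sin(2t) + 2e^(-3t)cos(2t)

Coefficient matrix A = [[13, 26], [-10, -19]].
Characteristic polynomial det(A - λI) = λ^2 + 6λ + 13 = 0.
Eigenvalues λ = -3 ± 2i (complex conjugate pair).
For λ=-3+2i: an eigenvector is (3,-2) - i(-2,1) = (3 + 2i, -2 - i).
A real fundamental pair from Re and Im of e^((-3+2i)t)v: X_1 = e^(-3t)(cos(2t)·(3,-2) + sin(2t)·(-2,1)), X_2 = e^(-3t)(sin(2t)·(3,-2) - cos(2t)·(-2,1)).
General solution: C_1X_1 + C_2X_2.
Applying x_1(0)=3, x_2(0)=2 gives C_1=-7, C_2=12.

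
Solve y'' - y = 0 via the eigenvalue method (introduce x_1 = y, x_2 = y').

y(t) = C_1e^(t) + C_2e^(-t)

Let x_1 = y, x_2 = y'. Then x_1' = x_2 and x_2' = x_1.
A = [[0,1],[1,0]]; det(A-λI) = λ^2 - 1.
Eigenvalues λ = 1, -1 with eigenvectors (1,1), (1,-1).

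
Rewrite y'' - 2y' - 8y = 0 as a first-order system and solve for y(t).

y(t) = C_1e^(-2t) + C_2e^(4t)

Let x_1 = y, x_2 = y'. Then x_1' = x_2 and x_2' = 8x_1 + 2x_2.
A = [[0,1],[8,2]]; det(A-λI) = λ^2 - 2λ - 8.
Eigenvalues λ = -2, 4 with eigenvectors (1,-2), (1,4).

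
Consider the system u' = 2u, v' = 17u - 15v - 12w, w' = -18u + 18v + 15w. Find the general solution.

Coefficient matrix A = [[2, 0, 0], [17, -15, -12], [-18, 18, 15]].
det(A - λI) = 0 gives eigenvalues λ = 2, -3, 3.
For λ=2: eigenvector (1,1,0).
For λ=-3: eigenvector (0,1,-1).
For λ=3: eigenvector (0,-2,3).
General solution: C_1e^(2t)(1,1,0) + C_2e^(-3t)(0,1,-1) + C_3e^(3t)(0,-2,3).

u(t) = C_1e^(2t), v(t) = C_1e^(2t) + C_2e^(-3t) - 2C_3e^(3t), w(t) = -C_2e^(-3t) + 3C_3e^(3t)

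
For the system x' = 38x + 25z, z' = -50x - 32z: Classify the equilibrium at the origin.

A = [[38,25],[-50,-32]]; det(A-λI) = λ^2 - 6λ + 34.
λ = 3 ± 5i: positive real part.

unstable spiral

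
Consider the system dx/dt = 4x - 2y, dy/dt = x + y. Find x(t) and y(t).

x(t) = -2C_1e^(3t) - C_2e^(2t), y(t) = -C_1e^(3t) - C_2e^(2t)

Coefficient matrix A = [[4, -2], [1, 1]].
Characteristic polynomial det(A - λI) = λ^2 - 5λ + 6 = 0.
Eigenvalues λ = 3, 2.
For λ=3: (A-λI) row 1 is [1, -2], so an eigenvector is (-2, -1).
For λ=2: (A-λI) row 1 is [2, -2], so an eigenvector is (-1, -1).
General solution: C_1e^(3t)(-2,-1) + C_2e^(2t)(-1,-1).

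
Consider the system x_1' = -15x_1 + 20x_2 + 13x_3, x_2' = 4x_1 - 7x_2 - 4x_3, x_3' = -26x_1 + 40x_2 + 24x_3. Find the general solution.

Coefficient matrix A = [[-15, 20, 13], [4, -7, -4], [-26, 40, 24]].
det(A - λI) = 0 gives eigenvalues λ = 3, 1, -2.
For λ=3: eigenvector (-5,2,-10).
For λ=1: eigenvector (-2,1,-4).
For λ=-2: eigenvector (1,0,1).
General solution: c_1e^(3t)(-5,2,-10) + c_2e^(t)(-2,1,-4) + c_3e^(-2t)(1,0,1).

x_1(t) = -5c_1e^(3t) - 2c_2e^(t) + c_3e^(-2t), x_2(t) = 2c_1e^(3t) + c_2e^(t), x_3(t) = -10c_1e^(3t) - 4c_2e^(t) + c_3e^(-2t)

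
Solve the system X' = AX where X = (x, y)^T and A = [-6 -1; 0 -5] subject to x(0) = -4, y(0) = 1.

Coefficient matrix A = [[-6, -1], [0, -5]].
Characteristic polynomial det(A - λI) = λ^2 + 11λ + 30 = 0.
Eigenvalues λ = -6, -5.
For λ=-6: (A-λI) row 1 is [0, -1], so an eigenvector is (-1, 0).
For λ=-5: (A-λI) row 1 is [-1, -1], so an eigenvector is (1, -1).
General solution: K_1e^(-6t)(-1,0) + K_2e^(-5t)(1,-1).
Applying x(0)=-4, y(0)=1 gives K_1=3, K_2=-1.

x(t) = -e^(-5t) - 3e^(-6t), y(t) = e^(-5t)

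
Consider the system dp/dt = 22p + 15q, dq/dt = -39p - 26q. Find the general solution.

Coefficient matrix A = [[22, 15], [-39, -26]].
Characteristic polynomial det(A - λI) = λ^2 + 4λ + 13 = 0.
Eigenvalues λ = -2 ± 3i (complex conjugate pair).
For λ=-2+3i: an eigenvector is (-2,3) - i(-1,2) = (-2 + i, 3 - 2i).
A real fundamental pair from Re and Im of e^((-2+3i)t)v: X_1 = e^(-2t)(cos(3t)·(-2,3) + sin(3t)·(-1,2)), X_2 = e^(-2t)(sin(3t)·(-2,3) - cos(3t)·(-1,2)).
General solution: K_1X_1 + K_2X_2.

p(t) = -K_1e^(-2t)sin(3t) - 2K_1e^(-2t)cos(3t) - 2K_2e^(-2t)sin(3t) + K_2e^(-2t)cos(3t), q(t) = 2K_1e^(-2t)sin(3t) + 3K_1e^(-2t)cos(3t) + 3K_2e^(-2t)sin(3t) - 2K_2e^(-2t)cos(3t)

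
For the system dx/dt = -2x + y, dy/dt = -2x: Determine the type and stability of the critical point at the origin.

stable spiral

A = [[-2,1],[-2,0]]; det(A-λI) = λ^2 + 2λ + 2.
λ = -1 ± i: negative real part.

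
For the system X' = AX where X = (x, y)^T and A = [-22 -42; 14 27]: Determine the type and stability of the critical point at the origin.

saddle

A = [[-22,-42],[14,27]]; det(A-λI) = λ^2 - 5λ - 6.
λ = -1, 6: opposite signs.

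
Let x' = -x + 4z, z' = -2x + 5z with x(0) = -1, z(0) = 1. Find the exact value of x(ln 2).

16

A = [[-1,4],[-2,5]]; eigenvalues λ = 1, 3.
Eigenvectors: (-2,-1) for λ=1, (-1,-1) for λ=3.
From the initial condition, c_1 = 2, c_2 = -3.
x(ln 2) = (2)(2^1)(-2) + (-3)(2^3)(-1) = 16.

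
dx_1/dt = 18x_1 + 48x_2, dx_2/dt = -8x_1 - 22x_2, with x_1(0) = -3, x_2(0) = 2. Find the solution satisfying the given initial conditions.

x_1(t) = 3e^(2t) - 6e^(-6t), x_2(t) = -e^(2t) + 3e^(-6t)

Coefficient matrix A = [[18, 48], [-8, -22]].
Characteristic polynomial det(A - λI) = λ^2 + 4λ - 12 = 0.
Eigenvalues λ = 2, -6.
For λ=2: (A-λI) row 1 is [16, 48], so an eigenvector is (-3, 1).
For λ=-6: (A-λI) row 1 is [24, 48], so an eigenvector is (2, -1).
General solution: c_1e^(2t)(-3,1) + c_2e^(-6t)(2,-1).
Applying x_1(0)=-3, x_2(0)=2 gives c_1=-1, c_2=-3.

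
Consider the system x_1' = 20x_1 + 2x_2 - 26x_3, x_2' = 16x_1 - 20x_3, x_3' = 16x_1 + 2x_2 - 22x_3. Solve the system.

x_1(t) = 3c_1e^(4t) + c_2e^(-4t) + c_3e^(-2t), x_2(t) = 2c_1e^(4t) + c_2e^(-4t) + 2c_3e^(-2t), x_3(t) = 2c_1e^(4t) + c_2e^(-4t) + c_3e^(-2t)

Coefficient matrix A = [[20, 2, -26], [16, 0, -20], [16, 2, -22]].
det(A - λI) = 0 gives eigenvalues λ = 4, -4, -2.
For λ=4: eigenvector (3,2,2).
For λ=-4: eigenvector (1,1,1).
For λ=-2: eigenvector (1,2,1).
General solution: c_1e^(4t)(3,2,2) + c_2e^(-4t)(1,1,1) + c_3e^(-2t)(1,2,1).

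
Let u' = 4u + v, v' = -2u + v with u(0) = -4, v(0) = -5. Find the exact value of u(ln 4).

A = [[4,1],[-2,1]]; eigenvalues λ = 2, 3.
Eigenvectors: (-1,2) for λ=2, (-1,1) for λ=3.
From the initial condition, c_1 = -9, c_2 = 13.
u(ln 4) = (-9)(4^2)(-1) + (13)(4^3)(-1) = -688.

-688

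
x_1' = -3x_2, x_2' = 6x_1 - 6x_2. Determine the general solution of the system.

Coefficient matrix A = [[0, -3], [6, -6]].
Characteristic polynomial det(A - λI) = λ^2 + 6λ + 18 = 0.
Eigenvalues λ = -3 ± 3i (complex conjugate pair).
For λ=-3+3i: an eigenvector is (0,1) - i(-1,-1) = (0 + i, 1 + i).
A real fundamental pair from Re and Im of e^((-3+3i)t)v: X_1 = e^(-3t)(cos(3t)·(0,1) + sin(3t)·(-1,-1)), X_2 = e^(-3t)(sin(3t)·(0,1) - cos(3t)·(-1,-1)).
General solution: C_1X_1 + C_2X_2.

x_1(t) = -C_1e^(-3t)sin(3t) + C_2e^(-3t)cos(3t), x_2(t) = -C_1e^(-3t)sin(3t) + C_1e^(-3t)cos(3t) + C_2e^(-3t)sin(3t) + C_2e^(-3t)cos(3t)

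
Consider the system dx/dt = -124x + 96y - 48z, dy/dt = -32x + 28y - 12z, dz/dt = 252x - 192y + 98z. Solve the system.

x(t) = -3C_1e^(4t) + 4C_2e^(-4t) - 8C_3e^(2t), y(t) = -C_1e^(4t) + C_2e^(-4t) - 2C_3e^(2t), z(t) = 6C_1e^(4t) - 8C_2e^(-4t) + 17C_3e^(2t)

Coefficient matrix A = [[-124, 96, -48], [-32, 28, -12], [252, -192, 98]].
det(A - λI) = 0 gives eigenvalues λ = 4, -4, 2.
For λ=4: eigenvector (-3,-1,6).
For λ=-4: eigenvector (4,1,-8).
For λ=2: eigenvector (-8,-2,17).
General solution: C_1e^(4t)(-3,-1,6) + C_2e^(-4t)(4,1,-8) + C_3e^(2t)(-8,-2,17).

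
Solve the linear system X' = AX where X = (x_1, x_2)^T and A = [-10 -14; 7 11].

Coefficient matrix A = [[-10, -14], [7, 11]].
Characteristic polynomial det(A - λI) = λ^2 - λ - 12 = 0.
Eigenvalues λ = -3, 4.
For λ=-3: (A-λI) row 1 is [-7, -14], so an eigenvector is (2, -1).
For λ=4: (A-λI) row 1 is [-14, -14], so an eigenvector is (1, -1).
General solution: C_1e^(-3t)(2,-1) + C_2e^(4t)(1,-1).

x_1(t) = 2C_1e^(-3t) + C_2e^(4t), x_2(t) = -C_1e^(-3t) - C_2e^(4t)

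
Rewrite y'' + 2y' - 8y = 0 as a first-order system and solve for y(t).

y(t) = c_1e^(-4t) + c_2e^(2t)

Let x_1 = y, x_2 = y'. Then x_1' = x_2 and x_2' = 8x_1 - 2x_2.
A = [[0,1],[8,-2]]; det(A-λI) = λ^2 + 2λ - 8.
Eigenvalues λ = -4, 2 with eigenvectors (1,-4), (1,2).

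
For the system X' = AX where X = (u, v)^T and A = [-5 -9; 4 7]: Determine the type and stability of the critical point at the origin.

A = [[-5,-9],[4,7]]; det(A-λI) = λ^2 - 2λ + 1.
repeated λ = 1 with a single eigenvector.

unstable improper node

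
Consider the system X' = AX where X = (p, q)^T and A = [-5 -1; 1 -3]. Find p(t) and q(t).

Coefficient matrix A = [[-5, -1], [1, -3]].
Characteristic polynomial det(A - λI) = λ^2 + 8λ + 16 = 0.
Single eigenvalue λ = -4 with algebraic multiplicity 2.
Eigenvector v = (-1,1); generalized eigenvector w with (A-λI)w=v is (-1,2).
General solution: e^(-4t)[K_1·v + K_2·(t·v + w)].

p(t) = -K_1e^(-4t) - K_2te^(-4t) - K_2e^(-4t), q(t) = K_1e^(-4t) + K_2te^(-4t) + 2K_2e^(-4t)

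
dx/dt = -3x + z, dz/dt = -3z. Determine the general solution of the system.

Coefficient matrix A = [[-3, 1], [0, -3]].
Characteristic polynomial det(A - λI) = λ^2 + 6λ + 9 = 0.
Single eigenvalue λ = -3 with algebraic multiplicity 2.
Eigenvector v = (1,0); generalized eigenvector w with (A-λI)w=v is (-1,1).
General solution: e^(-3t)[C_1·v + C_2·(t·v + w)].

x(t) = C_1e^(-3t) + C_2te^(-3t) - C_2e^(-3t), z(t) = C_2e^(-3t)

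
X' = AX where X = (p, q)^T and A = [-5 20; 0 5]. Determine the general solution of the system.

p(t) = -2K_1e^(5t) - K_2e^(-5t), q(t) = -K_1e^(5t)

Coefficient matrix A = [[-5, 20], [0, 5]].
Characteristic polynomial det(A - λI) = λ^2 - 25 = 0.
Eigenvalues λ = 5, -5.
For λ=5: (A-λI) row 1 is [-10, 20], so an eigenvector is (-2, -1).
For λ=-5: (A-λI) row 1 is [0, 20], so an eigenvector is (-1, 0).
General solution: K_1e^(5t)(-2,-1) + K_2e^(-5t)(-1,0).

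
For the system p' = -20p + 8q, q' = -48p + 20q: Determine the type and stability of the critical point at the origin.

saddle

A = [[-20,8],[-48,20]]; det(A-λI) = λ^2 - 16.
λ = -4, 4: opposite signs.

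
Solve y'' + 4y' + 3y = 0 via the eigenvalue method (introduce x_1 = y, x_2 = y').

Let x_1 = y, x_2 = y'. Then x_1' = x_2 and x_2' = -3x_1 - 4x_2.
A = [[0,1],[-3,-4]]; det(A-λI) = λ^2 + 4λ + 3.
Eigenvalues λ = -1, -3 with eigenvectors (1,-1), (1,-3).

y(t) = C_1e^(-t) + C_2e^(-3t)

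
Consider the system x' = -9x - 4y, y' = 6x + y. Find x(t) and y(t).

Coefficient matrix A = [[-9, -4], [6, 1]].
Characteristic polynomial det(A - λI) = λ^2 + 8λ + 15 = 0.
Eigenvalues λ = -5, -3.
For λ=-5: (A-λI) row 1 is [-4, -4], so an eigenvector is (-1, 1).
For λ=-3: (A-λI) row 1 is [-6, -4], so an eigenvector is (-2, 3).
General solution: C_1e^(-5t)(-1,1) + C_2e^(-3t)(-2,3).

x(t) = -C_1e^(-5t) - 2C_2e^(-3t), y(t) = C_1e^(-5t) + 3C_2e^(-3t)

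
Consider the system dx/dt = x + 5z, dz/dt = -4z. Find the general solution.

x(t) = c_1e^(-4t) + c_2e^(t), z(t) = -c_1e^(-4t)

Coefficient matrix A = [[1, 5], [0, -4]].
Characteristic polynomial det(A - λI) = λ^2 + 3λ - 4 = 0.
Eigenvalues λ = -4, 1.
For λ=-4: (A-λI) row 1 is [5, 5], so an eigenvector is (1, -1).
For λ=1: (A-λI) row 1 is [0, 5], so an eigenvector is (1, 0).
General solution: c_1e^(-4t)(1,-1) + c_2e^(t)(1,0).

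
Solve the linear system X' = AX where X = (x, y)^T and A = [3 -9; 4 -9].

x(t) = -3C_1e^(-3t) - 3C_2te^(-3t) + C_2e^(-3t), y(t) = -2C_1e^(-3t) - 2C_2te^(-3t) + C_2e^(-3t)

Coefficient matrix A = [[3, -9], [4, -9]].
Characteristic polynomial det(A - λI) = λ^2 + 6λ + 9 = 0.
Single eigenvalue λ = -3 with algebraic multiplicity 2.
Eigenvector v = (-3,-2); generalized eigenvector w with (A-λI)w=v is (1,1).
General solution: e^(-3t)[C_1·v + C_2·(t·v + w)].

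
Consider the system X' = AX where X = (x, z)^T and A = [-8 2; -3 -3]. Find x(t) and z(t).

x(t) = K_1e^(-6t) - 2K_2e^(-5t), z(t) = K_1e^(-6t) - 3K_2e^(-5t)

Coefficient matrix A = [[-8, 2], [-3, -3]].
Characteristic polynomial det(A - λI) = λ^2 + 11λ + 30 = 0.
Eigenvalues λ = -6, -5.
For λ=-6: (A-λI) row 1 is [-2, 2], so an eigenvector is (1, 1).
For λ=-5: (A-λI) row 1 is [-3, 2], so an eigenvector is (-2, -3).
General solution: K_1e^(-6t)(1,1) + K_2e^(-5t)(-2,-3).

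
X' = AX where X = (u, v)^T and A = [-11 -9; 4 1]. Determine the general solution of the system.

Coefficient matrix A = [[-11, -9], [4, 1]].
Characteristic polynomial det(A - λI) = λ^2 + 10λ + 25 = 0.
Single eigenvalue λ = -5 with algebraic multiplicity 2.
Eigenvector v = (3,-2); generalized eigenvector w with (A-λI)w=v is (1,-1).
General solution: e^(-5t)[c_1·v + c_2·(t·v + w)].

u(t) = 3c_1e^(-5t) + 3c_2te^(-5t) + c_2e^(-5t), v(t) = -2c_1e^(-5t) - 2c_2te^(-5t) - c_2e^(-5t)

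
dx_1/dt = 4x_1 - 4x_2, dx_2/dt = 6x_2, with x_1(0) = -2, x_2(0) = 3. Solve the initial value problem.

x_1(t) = -6e^(6t) + 4e^(4t), x_2(t) = 3e^(6t)

Coefficient matrix A = [[4, -4], [0, 6]].
Characteristic polynomial det(A - λI) = λ^2 - 10λ + 24 = 0.
Eigenvalues λ = 6, 4.
For λ=6: (A-λI) row 1 is [-2, -4], so an eigenvector is (2, -1).
For λ=4: (A-λI) row 1 is [0, -4], so an eigenvector is (1, 0).
General solution: C_1e^(6t)(2,-1) + C_2e^(4t)(1,0).
Applying x_1(0)=-2, x_2(0)=3 gives C_1=-3, C_2=4.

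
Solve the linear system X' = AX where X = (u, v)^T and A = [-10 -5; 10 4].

u(t) = -2c_1e^(-3t)sin(t) + c_1e^(-3t)cos(t) + c_2e^(-3t)sin(t) + 2c_2e^(-3t)cos(t), v(t) = 3c_1e^(-3t)sin(t) - c_1e^(-3t)cos(t) - c_2e^(-3t)sin(t) - 3c_2e^(-3t)cos(t)

Coefficient matrix A = [[-10, -5], [10, 4]].
Characteristic polynomial det(A - λI) = λ^2 + 6λ + 10 = 0.
Eigenvalues λ = -3 ± i (complex conjugate pair).
For λ=-3+i: an eigenvector is (1,-1) - i(-2,3) = (1 + 2i, -1 - 3i).
A real fundamental pair from Re and Im of e^((-3+i)t)v: X_1 = e^(-3t)(cos(t)·(1,-1) + sin(t)·(-2,3)), X_2 = e^(-3t)(sin(t)·(1,-1) - cos(t)·(-2,3)).
General solution: c_1X_1 + c_2X_2.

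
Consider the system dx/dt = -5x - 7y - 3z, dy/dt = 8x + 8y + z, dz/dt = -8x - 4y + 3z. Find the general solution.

x(t) = -c_1e^(3t) + c_2e^(4t) + c_3e^(-t), y(t) = 2c_1e^(3t) - 3c_2e^(4t) - c_3e^(-t), z(t) = -2c_1e^(3t) + 4c_2e^(4t) + c_3e^(-t)

Coefficient matrix A = [[-5, -7, -3], [8, 8, 1], [-8, -4, 3]].
det(A - λI) = 0 gives eigenvalues λ = 3, 4, -1.
For λ=3: eigenvector (-1,2,-2).
For λ=4: eigenvector (1,-3,4).
For λ=-1: eigenvector (1,-1,1).
General solution: c_1e^(3t)(-1,2,-2) + c_2e^(4t)(1,-3,4) + c_3e^(-t)(1,-1,1).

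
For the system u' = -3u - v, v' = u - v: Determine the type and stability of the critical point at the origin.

stable improper node

A = [[-3,-1],[1,-1]]; det(A-λI) = λ^2 + 4λ + 4.
repeated λ = -2 with a single eigenvector.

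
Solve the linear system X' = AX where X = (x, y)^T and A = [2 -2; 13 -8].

Coefficient matrix A = [[2, -2], [13, -8]].
Characteristic polynomial det(A - λI) = λ^2 + 6λ + 10 = 0.
Eigenvalues λ = -3 ± i (complex conjugate pair).
For λ=-3+i: an eigenvector is (1,3) - i(-1,-2) = (1 + i, 3 + 2i).
A real fundamental pair from Re and Im of e^((-3+i)t)v: X_1 = e^(-3t)(cos(t)·(1,3) + sin(t)·(-1,-2)), X_2 = e^(-3t)(sin(t)·(1,3) - cos(t)·(-1,-2)).
General solution: K_1X_1 + K_2X_2.

x(t) = -K_1e^(-3t)sin(t) + K_1e^(-3t)cos(t) + K_2e^(-3t)sin(t) + K_2e^(-3t)cos(t), y(t) = -2K_1e^(-3t)sin(t) + 3K_1e^(-3t)cos(t) + 3K_2e^(-3t)sin(t) + 2K_2e^(-3t)cos(t)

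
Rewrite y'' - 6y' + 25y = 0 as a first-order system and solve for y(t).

Let x_1 = y, x_2 = y'. Then x_1' = x_2 and x_2' = -25x_1 + 6x_2.
A = [[0,1],[-25,6]]; det(A-λI) = λ^2 - 6λ + 25.
Eigenvalues λ = 3 ± 4i.

y(t) = K_1e^(3t)cos(4t) + K_2e^(3t)sin(4t)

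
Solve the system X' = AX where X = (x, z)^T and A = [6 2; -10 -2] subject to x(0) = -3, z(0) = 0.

x(t) = -6e^(2t)sin(2t) - 3e^(2t)cos(2t), z(t) = 15e^(2t)sin(2t)

Coefficient matrix A = [[6, 2], [-10, -2]].
Characteristic polynomial det(A - λI) = λ^2 - 4λ + 8 = 0.
Eigenvalues λ = 2 ± 2i (complex conjugate pair).
For λ=2+2i: an eigenvector is (0,-1) - i(-1,2) = (0 + i, -1 - 2i).
A real fundamental pair from Re and Im of e^((2+2i)t)v: X_1 = e^(2t)(cos(2t)·(0,-1) + sin(2t)·(-1,2)), X_2 = e^(2t)(sin(2t)·(0,-1) - cos(2t)·(-1,2)).
General solution: K_1X_1 + K_2X_2.
Applying x(0)=-3, z(0)=0 gives K_1=6, K_2=-3.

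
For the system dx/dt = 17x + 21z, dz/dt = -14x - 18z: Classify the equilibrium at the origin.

A = [[17,21],[-14,-18]]; det(A-λI) = λ^2 + λ - 12.
λ = 3, -4: opposite signs.

saddle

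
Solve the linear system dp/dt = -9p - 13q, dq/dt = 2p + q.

Coefficient matrix A = [[-9, -13], [2, 1]].
Characteristic polynomial det(A - λI) = λ^2 + 8λ + 17 = 0.
Eigenvalues λ = -4 ± i (complex conjugate pair).
For λ=-4+i: an eigenvector is (-3,1) - i(2,-1) = (-3 - 2i, 1 + i).
A real fundamental pair from Re and Im of e^((-4+i)t)v: X_1 = e^(-4t)(cos(t)·(-3,1) + sin(t)·(2,-1)), X_2 = e^(-4t)(sin(t)·(-3,1) - cos(t)·(2,-1)).
General solution: K_1X_1 + K_2X_2.

p(t) = 2K_1e^(-4t)sin(t) - 3K_1e^(-4t)cos(t) - 3K_2e^(-4t)sin(t) - 2K_2e^(-4t)cos(t), q(t) = -K_1e^(-4t)sin(t) + K_1e^(-4t)cos(t) + K_2e^(-4t)sin(t) + K_2e^(-4t)cos(t)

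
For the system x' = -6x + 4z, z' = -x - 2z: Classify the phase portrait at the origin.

stable improper node

A = [[-6,4],[-1,-2]]; det(A-λI) = λ^2 + 8λ + 16.
repeated λ = -4 with a single eigenvector.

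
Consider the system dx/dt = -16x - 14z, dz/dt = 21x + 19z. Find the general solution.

Coefficient matrix A = [[-16, -14], [21, 19]].
Characteristic polynomial det(A - λI) = λ^2 - 3λ - 10 = 0.
Eigenvalues λ = 5, -2.
For λ=5: (A-λI) row 1 is [-21, -14], so an eigenvector is (-2, 3).
For λ=-2: (A-λI) row 1 is [-14, -14], so an eigenvector is (1, -1).
General solution: c_1e^(5t)(-2,3) + c_2e^(-2t)(1,-1).

x(t) = -2c_1e^(5t) + c_2e^(-2t), z(t) = 3c_1e^(5t) - c_2e^(-2t)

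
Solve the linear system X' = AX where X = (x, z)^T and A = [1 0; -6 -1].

Coefficient matrix A = [[1, 0], [-6, -1]].
Characteristic polynomial det(A - λI) = λ^2 - 1 = 0.
Eigenvalues λ = -1, 1.
For λ=-1: (A-λI) row 1 is [2, 0], so an eigenvector is (0, -1).
For λ=1: (A-λI) row 2 is [-6, -2], so an eigenvector is (-1, 3).
General solution: K_1e^(-t)(0,-1) + K_2e^(t)(-1,3).

x(t) = -K_2e^(t), z(t) = -K_1e^(-t) + 3K_2e^(t)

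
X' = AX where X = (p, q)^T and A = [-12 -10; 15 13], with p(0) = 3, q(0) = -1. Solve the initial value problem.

Coefficient matrix A = [[-12, -10], [15, 13]].
Characteristic polynomial det(A - λI) = λ^2 - λ - 6 = 0.
Eigenvalues λ = 3, -2.
For λ=3: (A-λI) row 1 is [-15, -10], so an eigenvector is (2, -3).
For λ=-2: (A-λI) row 1 is [-10, -10], so an eigenvector is (1, -1).
General solution: C_1e^(3t)(2,-3) + C_2e^(-2t)(1,-1).
Applying p(0)=3, q(0)=-1 gives C_1=-2, C_2=7.

p(t) = -4e^(3t) + 7e^(-2t), q(t) = 6e^(3t) - 7e^(-2t)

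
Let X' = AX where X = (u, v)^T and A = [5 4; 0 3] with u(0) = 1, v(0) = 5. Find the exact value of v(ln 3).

A = [[5,4],[0,3]]; eigenvalues λ = 5, 3.
Eigenvectors: (1,0) for λ=5, (2,-1) for λ=3.
From the initial condition, c_1 = 11, c_2 = -5.
v(ln 3) = (11)(3^5)(0) + (-5)(3^3)(-1) = 135.

135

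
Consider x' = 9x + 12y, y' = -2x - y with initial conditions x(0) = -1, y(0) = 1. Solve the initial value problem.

Coefficient matrix A = [[9, 12], [-2, -1]].
Characteristic polynomial det(A - λI) = λ^2 - 8λ + 15 = 0.
Eigenvalues λ = 3, 5.
For λ=3: (A-λI) row 1 is [6, 12], so an eigenvector is (-2, 1).
For λ=5: (A-λI) row 1 is [4, 12], so an eigenvector is (3, -1).
General solution: c_1e^(3t)(-2,1) + c_2e^(5t)(3,-1).
Applying x(0)=-1, y(0)=1 gives c_1=2, c_2=1.

x(t) = 3e^(5t) - 4e^(3t), y(t) = -e^(5t) + 2e^(3t)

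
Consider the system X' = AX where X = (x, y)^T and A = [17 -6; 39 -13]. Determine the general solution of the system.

x(t) = -C_1e^(2t)sin(3t) - C_1e^(2t)cos(3t) - C_2e^(2t)sin(3t) + C_2e^(2t)cos(3t), y(t) = -3C_1e^(2t)sin(3t) - 2C_1e^(2t)cos(3t) - 2C_2e^(2t)sin(3t) + 3C_2e^(2t)cos(3t)

Coefficient matrix A = [[17, -6], [39, -13]].
Characteristic polynomial det(A - λI) = λ^2 - 4λ + 13 = 0.
Eigenvalues λ = 2 ± 3i (complex conjugate pair).
For λ=2+3i: an eigenvector is (-1,-2) - i(-1,-3) = (-1 + i, -2 + 3i).
A real fundamental pair from Re and Im of e^((2+3i)t)v: X_1 = e^(2t)(cos(3t)·(-1,-2) + sin(3t)·(-1,-3)), X_2 = e^(2t)(sin(3t)·(-1,-2) - cos(3t)·(-1,-3)).
General solution: C_1X_1 + C_2X_2.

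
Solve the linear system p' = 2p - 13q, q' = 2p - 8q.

p(t) = -2C_1e^(-3t)sin(t) - 3C_1e^(-3t)cos(t) - 3C_2e^(-3t)sin(t) + 2C_2e^(-3t)cos(t), q(t) = -C_1e^(-3t)sin(t) - C_1e^(-3t)cos(t) - C_2e^(-3t)sin(t) + C_2e^(-3t)cos(t)

Coefficient matrix A = [[2, -13], [2, -8]].
Characteristic polynomial det(A - λI) = λ^2 + 6λ + 10 = 0.
Eigenvalues λ = -3 ± i (complex conjugate pair).
For λ=-3+i: an eigenvector is (-3,-1) - i(-2,-1) = (-3 + 2i, -1 + i).
A real fundamental pair from Re and Im of e^((-3+i)t)v: X_1 = e^(-3t)(cos(t)·(-3,-1) + sin(t)·(-2,-1)), X_2 = e^(-3t)(sin(t)·(-3,-1) - cos(t)·(-2,-1)).
General solution: C_1X_1 + C_2X_2.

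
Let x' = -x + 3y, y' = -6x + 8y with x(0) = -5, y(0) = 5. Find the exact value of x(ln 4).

A = [[-1,3],[-6,8]]; eigenvalues λ = 2, 5.
Eigenvectors: (-1,-1) for λ=2, (1,2) for λ=5.
From the initial condition, c_1 = 15, c_2 = 10.
x(ln 4) = (15)(4^2)(-1) + (10)(4^5)(1) = 10000.

10000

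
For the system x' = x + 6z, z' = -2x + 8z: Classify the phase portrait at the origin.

A = [[1,6],[-2,8]]; det(A-λI) = λ^2 - 9λ + 20.
λ = 5, 4: both positive.

unstable node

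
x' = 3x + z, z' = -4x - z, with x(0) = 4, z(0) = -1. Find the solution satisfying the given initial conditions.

Coefficient matrix A = [[3, 1], [-4, -1]].
Characteristic polynomial det(A - λI) = λ^2 - 2λ + 1 = 0.
Single eigenvalue λ = 1 with algebraic multiplicity 2.
Eigenvector v = (1,-2); generalized eigenvector w with (A-λI)w=v is (-1,3).
General solution: e^(t)[c_1·v + c_2·(t·v + w)].
Applying x(0)=4, z(0)=-1 gives c_1=11, c_2=7.

x(t) = 7te^(t) + 4e^(t), z(t) = -14te^(t) - e^(t)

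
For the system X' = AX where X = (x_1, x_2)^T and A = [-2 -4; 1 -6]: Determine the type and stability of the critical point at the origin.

A = [[-2,-4],[1,-6]]; det(A-λI) = λ^2 + 8λ + 16.
repeated λ = -4 with a single eigenvector.

stable improper node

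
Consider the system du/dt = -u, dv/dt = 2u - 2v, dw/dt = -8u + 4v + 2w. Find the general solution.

Coefficient matrix A = [[-1, 0, 0], [2, -2, 0], [-8, 4, 2]].
det(A - λI) = 0 gives eigenvalues λ = -1, 2, -2.
For λ=-1: eigenvector (1,2,0).
For λ=2: eigenvector (0,0,1).
For λ=-2: eigenvector (0,1,-1).
General solution: c_1e^(-t)(1,2,0) + c_2e^(2t)(0,0,1) + c_3e^(-2t)(0,1,-1).

u(t) = c_1e^(-t), v(t) = 2c_1e^(-t) + c_3e^(-2t), w(t) = c_2e^(2t) - c_3e^(-2t)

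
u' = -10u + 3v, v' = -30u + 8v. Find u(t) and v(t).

Coefficient matrix A = [[-10, 3], [-30, 8]].
Characteristic polynomial det(A - λI) = λ^2 + 2λ + 10 = 0.
Eigenvalues λ = -1 ± 3i (complex conjugate pair).
For λ=-1+3i: an eigenvector is (-1,-3) - i(0,1) = (-1, -3 - i).
A real fundamental pair from Re and Im of e^((-1+3i)t)v: X_1 = e^(-t)(cos(3t)·(-1,-3) + sin(3t)·(0,1)), X_2 = e^(-t)(sin(3t)·(-1,-3) - cos(3t)·(0,1)).
General solution: C_1X_1 + C_2X_2.

u(t) = -C_1e^(-t)cos(3t) - C_2e^(-t)sin(3t), v(t) = C_1e^(-t)sin(3t) - 3C_1e^(-t)cos(3t) - 3C_2e^(-t)sin(3t) - C_2e^(-t)cos(3t)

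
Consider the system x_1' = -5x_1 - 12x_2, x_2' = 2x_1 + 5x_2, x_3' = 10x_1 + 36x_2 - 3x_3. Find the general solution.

Coefficient matrix A = [[-5, -12, 0], [2, 5, 0], [10, 36, -3]].
det(A - λI) = 0 gives eigenvalues λ = -1, 1, -3.
For λ=-1: eigenvector (3,-1,-3).
For λ=1: eigenvector (-2,1,4).
For λ=-3: eigenvector (0,0,1).
General solution: K_1e^(-t)(3,-1,-3) + K_2e^(t)(-2,1,4) + K_3e^(-3t)(0,0,1).

x_1(t) = 3K_1e^(-t) - 2K_2e^(t), x_2(t) = -K_1e^(-t) + K_2e^(t), x_3(t) = -3K_1e^(-t) + 4K_2e^(t) + K_3e^(-3t)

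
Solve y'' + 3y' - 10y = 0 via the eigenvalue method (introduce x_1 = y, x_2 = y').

Let x_1 = y, x_2 = y'. Then x_1' = x_2 and x_2' = 10x_1 - 3x_2.
A = [[0,1],[10,-3]]; det(A-λI) = λ^2 + 3λ - 10.
Eigenvalues λ = -5, 2 with eigenvectors (1,-5), (1,2).

y(t) = c_1e^(-5t) + c_2e^(2t)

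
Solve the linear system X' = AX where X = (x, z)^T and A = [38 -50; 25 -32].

Coefficient matrix A = [[38, -50], [25, -32]].
Characteristic polynomial det(A - λI) = λ^2 - 6λ + 34 = 0.
Eigenvalues λ = 3 ± 5i (complex conjugate pair).
For λ=3+5i: an eigenvector is (-3,-2) - i(-1,-1) = (-3 + i, -2 + i).
A real fundamental pair from Re and Im of e^((3+5i)t)v: X_1 = e^(3t)(cos(5t)·(-3,-2) + sin(5t)·(-1,-1)), X_2 = e^(3t)(sin(5t)·(-3,-2) - cos(5t)·(-1,-1)).
General solution: C_1X_1 + C_2X_2.

x(t) = -C_1e^(3t)sin(5t) - 3C_1e^(3t)cos(5t) - 3C_2e^(3t)sin(5t) + C_2e^(3t)cos(5t), z(t) = -C_1e^(3t)sin(5t) - 2C_1e^(3t)cos(5t) - 2C_2e^(3t)sin(5t) + C_2e^(3t)cos(5t)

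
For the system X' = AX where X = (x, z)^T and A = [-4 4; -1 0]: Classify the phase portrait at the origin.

A = [[-4,4],[-1,0]]; det(A-λI) = λ^2 + 4λ + 4.
repeated λ = -2 with a single eigenvector.

stable improper node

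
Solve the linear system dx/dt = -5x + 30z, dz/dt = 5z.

x(t) = 3K_1e^(5t) - K_2e^(-5t), z(t) = K_1e^(5t)

Coefficient matrix A = [[-5, 30], [0, 5]].
Characteristic polynomial det(A - λI) = λ^2 - 25 = 0.
Eigenvalues λ = 5, -5.
For λ=5: (A-λI) row 1 is [-10, 30], so an eigenvector is (3, 1).
For λ=-5: (A-λI) row 1 is [0, 30], so an eigenvector is (-1, 0).
General solution: K_1e^(5t)(3,1) + K_2e^(-5t)(-1,0).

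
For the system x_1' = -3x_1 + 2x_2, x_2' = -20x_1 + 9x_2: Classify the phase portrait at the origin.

unstable spiral

A = [[-3,2],[-20,9]]; det(A-λI) = λ^2 - 6λ + 13.
λ = 3 ± 2i: positive real part.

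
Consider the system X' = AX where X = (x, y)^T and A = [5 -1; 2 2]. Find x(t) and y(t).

x(t) = -K_1e^(4t) - K_2e^(3t), y(t) = -K_1e^(4t) - 2K_2e^(3t)

Coefficient matrix A = [[5, -1], [2, 2]].
Characteristic polynomial det(A - λI) = λ^2 - 7λ + 12 = 0.
Eigenvalues λ = 4, 3.
For λ=4: (A-λI) row 1 is [1, -1], so an eigenvector is (-1, -1).
For λ=3: (A-λI) row 1 is [2, -1], so an eigenvector is (-1, -2).
General solution: K_1e^(4t)(-1,-1) + K_2e^(3t)(-1,-2).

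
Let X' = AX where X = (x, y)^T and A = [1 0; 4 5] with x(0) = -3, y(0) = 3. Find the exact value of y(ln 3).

9

A = [[1,0],[4,5]]; eigenvalues λ = 1, 5.
Eigenvectors: (-1,1) for λ=1, (0,1) for λ=5.
From the initial condition, c_1 = 3, c_2 = 0.
y(ln 3) = (3)(3^1)(1) + (0)(3^5)(1) = 9.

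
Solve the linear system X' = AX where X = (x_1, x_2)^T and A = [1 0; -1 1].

x_1(t) = C_2e^(t), x_2(t) = -C_1e^(t) - C_2te^(t) + 2C_2e^(t)

Coefficient matrix A = [[1, 0], [-1, 1]].
Characteristic polynomial det(A - λI) = λ^2 - 2λ + 1 = 0.
Single eigenvalue λ = 1 with algebraic multiplicity 2.
Eigenvector v = (0,-1); generalized eigenvector w with (A-λI)w=v is (1,2).
General solution: e^(t)[C_1·v + C_2·(t·v + w)].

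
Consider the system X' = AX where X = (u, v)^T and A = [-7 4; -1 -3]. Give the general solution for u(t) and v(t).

Coefficient matrix A = [[-7, 4], [-1, -3]].
Characteristic polynomial det(A - λI) = λ^2 + 10λ + 25 = 0.
Single eigenvalue λ = -5 with algebraic multiplicity 2.
Eigenvector v = (-2,-1); generalized eigenvector w with (A-λI)w=v is (1,0).
General solution: e^(-5t)[K_1·v + K_2·(t·v + w)].

u(t) = -2K_1e^(-5t) - 2K_2te^(-5t) + K_2e^(-5t), v(t) = -K_1e^(-5t) - K_2te^(-5t)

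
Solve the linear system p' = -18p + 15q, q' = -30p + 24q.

p(t) = -2K_1e^(3t)sin(3t) + K_1e^(3t)cos(3t) + K_2e^(3t)sin(3t) + 2K_2e^(3t)cos(3t), q(t) = -3K_1e^(3t)sin(3t) + K_1e^(3t)cos(3t) + K_2e^(3t)sin(3t) + 3K_2e^(3t)cos(3t)

Coefficient matrix A = [[-18, 15], [-30, 24]].
Characteristic polynomial det(A - λI) = λ^2 - 6λ + 18 = 0.
Eigenvalues λ = 3 ± 3i (complex conjugate pair).
For λ=3+3i: an eigenvector is (1,1) - i(-2,-3) = (1 + 2i, 1 + 3i).
A real fundamental pair from Re and Im of e^((3+3i)t)v: X_1 = e^(3t)(cos(3t)·(1,1) + sin(3t)·(-2,-3)), X_2 = e^(3t)(sin(3t)·(1,1) - cos(3t)·(-2,-3)).
General solution: K_1X_1 + K_2X_2.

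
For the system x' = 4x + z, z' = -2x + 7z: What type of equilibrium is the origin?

unstable node

A = [[4,1],[-2,7]]; det(A-λI) = λ^2 - 11λ + 30.
λ = 6, 5: both positive.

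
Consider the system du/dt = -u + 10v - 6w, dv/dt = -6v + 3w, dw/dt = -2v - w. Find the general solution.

u(t) = C_1e^(-t) - 2C_2e^(-3t) - 6C_3e^(-4t), v(t) = C_2e^(-3t) + 3C_3e^(-4t), w(t) = C_2e^(-3t) + 2C_3e^(-4t)

Coefficient matrix A = [[-1, 10, -6], [0, -6, 3], [0, -2, -1]].
det(A - λI) = 0 gives eigenvalues λ = -1, -3, -4.
For λ=-1: eigenvector (1,0,0).
For λ=-3: eigenvector (-2,1,1).
For λ=-4: eigenvector (-6,3,2).
General solution: C_1e^(-t)(1,0,0) + C_2e^(-3t)(-2,1,1) + C_3e^(-4t)(-6,3,2).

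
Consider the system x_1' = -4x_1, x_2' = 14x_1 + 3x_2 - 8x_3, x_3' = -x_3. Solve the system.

Coefficient matrix A = [[-4, 0, 0], [14, 3, -8], [0, 0, -1]].
det(A - λI) = 0 gives eigenvalues λ = 3, -4, -1.
For λ=3: eigenvector (0,1,0).
For λ=-4: eigenvector (1,-2,0).
For λ=-1: eigenvector (0,2,1).
General solution: c_1e^(3t)(0,1,0) + c_2e^(-4t)(1,-2,0) + c_3e^(-t)(0,2,1).

x_1(t) = c_2e^(-4t), x_2(t) = c_1e^(3t) - 2c_2e^(-4t) + 2c_3e^(-t), x_3(t) = c_3e^(-t)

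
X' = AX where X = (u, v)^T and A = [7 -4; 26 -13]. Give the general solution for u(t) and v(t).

Coefficient matrix A = [[7, -4], [26, -13]].
Characteristic polynomial det(A - λI) = λ^2 + 6λ + 13 = 0.
Eigenvalues λ = -3 ± 2i (complex conjugate pair).
For λ=-3+2i: an eigenvector is (-1,-2) - i(-1,-3) = (-1 + i, -2 + 3i).
A real fundamental pair from Re and Im of e^((-3+2i)t)v: X_1 = e^(-3t)(cos(2t)·(-1,-2) + sin(2t)·(-1,-3)), X_2 = e^(-3t)(sin(2t)·(-1,-2) - cos(2t)·(-1,-3)).
General solution: C_1X_1 + C_2X_2.

u(t) = -C_1e^(-3t)sin(2t) - C_1e^(-3t)cos(2t) - C_2e^(-3t)sin(2t) + C_2e^(-3t)cos(2t), v(t) = -3C_1e^(-3t)sin(2t) - 2C_1e^(-3t)cos(2t) - 2C_2e^(-3t)sin(2t) + 3C_2e^(-3t)cos(2t)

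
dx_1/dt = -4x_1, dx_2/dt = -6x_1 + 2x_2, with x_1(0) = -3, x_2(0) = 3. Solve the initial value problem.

Coefficient matrix A = [[-4, 0], [-6, 2]].
Characteristic polynomial det(A - λI) = λ^2 + 2λ - 8 = 0.
Eigenvalues λ = -4, 2.
For λ=-4: (A-λI) row 2 is [-6, 6], so an eigenvector is (-1, -1).
For λ=2: (A-λI) row 1 is [-6, 0], so an eigenvector is (0, 1).
General solution: K_1e^(-4t)(-1,-1) + K_2e^(2t)(0,1).
Applying x_1(0)=-3, x_2(0)=3 gives K_1=3, K_2=6.

x_1(t) = -3e^(-4t), x_2(t) = 6e^(2t) - 3e^(-4t)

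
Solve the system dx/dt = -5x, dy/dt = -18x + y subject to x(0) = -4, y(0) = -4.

x(t) = -4e^(-5t), y(t) = 8e^(t) - 12e^(-5t)

Coefficient matrix A = [[-5, 0], [-18, 1]].
Characteristic polynomial det(A - λI) = λ^2 + 4λ - 5 = 0.
Eigenvalues λ = -5, 1.
For λ=-5: (A-λI) row 2 is [-18, 6], so an eigenvector is (-1, -3).
For λ=1: (A-λI) row 1 is [-6, 0], so an eigenvector is (0, 1).
General solution: C_1e^(-5t)(-1,-3) + C_2e^(t)(0,1).
Applying x(0)=-4, y(0)=-4 gives C_1=4, C_2=8.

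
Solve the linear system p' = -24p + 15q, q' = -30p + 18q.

Coefficient matrix A = [[-24, 15], [-30, 18]].
Characteristic polynomial det(A - λI) = λ^2 + 6λ + 18 = 0.
Eigenvalues λ = -3 ± 3i (complex conjugate pair).
For λ=-3+3i: an eigenvector is (-2,-3) - i(-1,-1) = (-2 + i, -3 + i).
A real fundamental pair from Re and Im of e^((-3+3i)t)v: X_1 = e^(-3t)(cos(3t)·(-2,-3) + sin(3t)·(-1,-1)), X_2 = e^(-3t)(sin(3t)·(-2,-3) - cos(3t)·(-1,-1)).
General solution: c_1X_1 + c_2X_2.

p(t) = -c_1e^(-3t)sin(3t) - 2c_1e^(-3t)cos(3t) - 2c_2e^(-3t)sin(3t) + c_2e^(-3t)cos(3t), q(t) = -c_1e^(-3t)sin(3t) - 3c_1e^(-3t)cos(3t) - 3c_2e^(-3t)sin(3t) + c_2e^(-3t)cos(3t)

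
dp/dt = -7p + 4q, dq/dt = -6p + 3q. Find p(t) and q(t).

p(t) = c_1e^(-3t) + 2c_2e^(-t), q(t) = c_1e^(-3t) + 3c_2e^(-t)

Coefficient matrix A = [[-7, 4], [-6, 3]].
Characteristic polynomial det(A - λI) = λ^2 + 4λ + 3 = 0.
Eigenvalues λ = -3, -1.
For λ=-3: (A-λI) row 1 is [-4, 4], so an eigenvector is (1, 1).
For λ=-1: (A-λI) row 1 is [-6, 4], so an eigenvector is (2, 3).
General solution: c_1e^(-3t)(1,1) + c_2e^(-t)(2,3).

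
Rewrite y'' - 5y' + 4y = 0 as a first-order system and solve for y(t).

y(t) = c_1e^(4t) + c_2e^(t)

Let x_1 = y, x_2 = y'. Then x_1' = x_2 and x_2' = -4x_1 + 5x_2.
A = [[0,1],[-4,5]]; det(A-λI) = λ^2 - 5λ + 4.
Eigenvalues λ = 4, 1 with eigenvectors (1,4), (1,1).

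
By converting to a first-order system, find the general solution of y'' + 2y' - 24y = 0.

Let x_1 = y, x_2 = y'. Then x_1' = x_2 and x_2' = 24x_1 - 2x_2.
A = [[0,1],[24,-2]]; det(A-λI) = λ^2 + 2λ - 24.
Eigenvalues λ = -6, 4 with eigenvectors (1,-6), (1,4).

y(t) = K_1e^(-6t) + K_2e^(4t)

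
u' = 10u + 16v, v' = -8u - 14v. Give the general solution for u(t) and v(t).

u(t) = C_1e^(-6t) + 2C_2e^(2t), v(t) = -C_1e^(-6t) - C_2e^(2t)

Coefficient matrix A = [[10, 16], [-8, -14]].
Characteristic polynomial det(A - λI) = λ^2 + 4λ - 12 = 0.
Eigenvalues λ = -6, 2.
For λ=-6: (A-λI) row 1 is [16, 16], so an eigenvector is (1, -1).
For λ=2: (A-λI) row 1 is [8, 16], so an eigenvector is (2, -1).
General solution: C_1e^(-6t)(1,-1) + C_2e^(2t)(2,-1).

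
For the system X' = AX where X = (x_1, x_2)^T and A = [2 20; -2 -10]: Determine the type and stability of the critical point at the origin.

stable spiral

A = [[2,20],[-2,-10]]; det(A-λI) = λ^2 + 8λ + 20.
λ = -4 ± 2i: negative real part.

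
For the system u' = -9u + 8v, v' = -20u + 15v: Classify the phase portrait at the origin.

unstable spiral

A = [[-9,8],[-20,15]]; det(A-λI) = λ^2 - 6λ + 25.
λ = 3 ± 4i: positive real part.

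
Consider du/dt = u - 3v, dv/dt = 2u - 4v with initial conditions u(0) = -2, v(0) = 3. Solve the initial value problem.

u(t) = -15e^(-t) + 13e^(-2t), v(t) = -10e^(-t) + 13e^(-2t)

Coefficient matrix A = [[1, -3], [2, -4]].
Characteristic polynomial det(A - λI) = λ^2 + 3λ + 2 = 0.
Eigenvalues λ = -1, -2.
For λ=-1: (A-λI) row 1 is [2, -3], so an eigenvector is (3, 2).
For λ=-2: (A-λI) row 1 is [3, -3], so an eigenvector is (1, 1).
General solution: c_1e^(-t)(3,2) + c_2e^(-2t)(1,1).
Applying u(0)=-2, v(0)=3 gives c_1=-5, c_2=13.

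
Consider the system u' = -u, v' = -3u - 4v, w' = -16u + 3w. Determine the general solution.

Coefficient matrix A = [[-1, 0, 0], [-3, -4, 0], [-16, 0, 3]].
det(A - λI) = 0 gives eigenvalues λ = -1, -4, 3.
For λ=-1: eigenvector (1,-1,4).
For λ=-4: eigenvector (0,1,0).
For λ=3: eigenvector (0,0,1).
General solution: C_1e^(-t)(1,-1,4) + C_2e^(-4t)(0,1,0) + C_3e^(3t)(0,0,1).

u(t) = C_1e^(-t), v(t) = -C_1e^(-t) + C_2e^(-4t), w(t) = 4C_1e^(-t) + C_3e^(3t)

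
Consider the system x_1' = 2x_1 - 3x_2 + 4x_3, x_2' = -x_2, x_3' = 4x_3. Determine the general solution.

x_1(t) = C_1e^(2t) + C_2e^(-t) + 2C_3e^(4t), x_2(t) = C_2e^(-t), x_3(t) = C_3e^(4t)

Coefficient matrix A = [[2, -3, 4], [0, -1, 0], [0, 0, 4]].
det(A - λI) = 0 gives eigenvalues λ = 2, -1, 4.
For λ=2: eigenvector (1,0,0).
For λ=-1: eigenvector (1,1,0).
For λ=4: eigenvector (2,0,1).
General solution: C_1e^(2t)(1,0,0) + C_2e^(-t)(1,1,0) + C_3e^(4t)(2,0,1).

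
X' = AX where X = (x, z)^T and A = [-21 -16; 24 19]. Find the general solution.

x(t) = -K_1e^(-5t) - 2K_2e^(3t), z(t) = K_1e^(-5t) + 3K_2e^(3t)

Coefficient matrix A = [[-21, -16], [24, 19]].
Characteristic polynomial det(A - λI) = λ^2 + 2λ - 15 = 0.
Eigenvalues λ = -5, 3.
For λ=-5: (A-λI) row 1 is [-16, -16], so an eigenvector is (-1, 1).
For λ=3: (A-λI) row 1 is [-24, -16], so an eigenvector is (-2, 3).
General solution: K_1e^(-5t)(-1,1) + K_2e^(3t)(-2,3).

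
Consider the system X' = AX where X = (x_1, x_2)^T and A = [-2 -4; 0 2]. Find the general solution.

x_1(t) = -c_1e^(2t) + c_2e^(-2t), x_2(t) = c_1e^(2t)

Coefficient matrix A = [[-2, -4], [0, 2]].
Characteristic polynomial det(A - λI) = λ^2 - 4 = 0.
Eigenvalues λ = 2, -2.
For λ=2: (A-λI) row 1 is [-4, -4], so an eigenvector is (-1, 1).
For λ=-2: (A-λI) row 1 is [0, -4], so an eigenvector is (1, 0).
General solution: c_1e^(2t)(-1,1) + c_2e^(-2t)(1,0).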